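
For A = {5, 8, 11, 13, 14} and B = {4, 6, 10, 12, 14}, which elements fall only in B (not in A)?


A = {5, 8, 11, 13, 14}
B = {4, 6, 10, 12, 14}
Region: only in B (not in A)
Elements: {4, 6, 10, 12}

Elements only in B (not in A): {4, 6, 10, 12}


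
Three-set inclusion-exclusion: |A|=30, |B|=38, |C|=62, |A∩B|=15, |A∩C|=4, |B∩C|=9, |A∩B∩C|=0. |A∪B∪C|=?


|A∪B∪C| = |A|+|B|+|C| - |A∩B|-|A∩C|-|B∩C| + |A∩B∩C|
= 30+38+62 - 15-4-9 + 0
= 130 - 28 + 0
= 102

|A ∪ B ∪ C| = 102


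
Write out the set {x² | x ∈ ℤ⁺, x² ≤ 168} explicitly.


Checking each candidate:
Condition: positive perfect squares ≤ 168
Result = {1, 4, 9, 16, 25, 36, 49, 64, 81, 100, 121, 144}

{1, 4, 9, 16, 25, 36, 49, 64, 81, 100, 121, 144}


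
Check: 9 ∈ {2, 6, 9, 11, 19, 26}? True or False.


A = {2, 6, 9, 11, 19, 26}
Checking if 9 is in A
9 is in A → True

9 ∈ A


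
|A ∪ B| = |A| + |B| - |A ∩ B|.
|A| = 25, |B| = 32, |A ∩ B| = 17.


|A ∪ B| = |A| + |B| - |A ∩ B|
= 25 + 32 - 17
= 40

|A ∪ B| = 40


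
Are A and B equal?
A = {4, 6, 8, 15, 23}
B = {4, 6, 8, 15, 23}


Two sets are equal iff they have exactly the same elements.
A = {4, 6, 8, 15, 23}
B = {4, 6, 8, 15, 23}
Same elements → A = B

Yes, A = B


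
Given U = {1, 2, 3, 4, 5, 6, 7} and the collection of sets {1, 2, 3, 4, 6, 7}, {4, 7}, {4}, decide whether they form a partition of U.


A partition requires: (1) non-empty parts, (2) pairwise disjoint, (3) union = U
Parts: {1, 2, 3, 4, 6, 7}, {4, 7}, {4}
Union of parts: {1, 2, 3, 4, 6, 7}
U = {1, 2, 3, 4, 5, 6, 7}
All non-empty? True
Pairwise disjoint? False
Covers U? False

No, not a valid partition


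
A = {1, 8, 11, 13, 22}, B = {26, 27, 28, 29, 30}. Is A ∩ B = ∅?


Disjoint means A ∩ B = ∅.
A ∩ B = ∅
A ∩ B = ∅, so A and B are disjoint.

Yes, A and B are disjoint


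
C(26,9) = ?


C(n,k) = n! / (k!(n-k)!)
C(26,9) = 26! / (9!17!)
= 3124550

C(26,9) = 3124550


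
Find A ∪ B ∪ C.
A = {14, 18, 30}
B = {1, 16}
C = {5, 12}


A ∪ B = {1, 14, 16, 18, 30}
(A ∪ B) ∪ C = {1, 5, 12, 14, 16, 18, 30}

A ∪ B ∪ C = {1, 5, 12, 14, 16, 18, 30}


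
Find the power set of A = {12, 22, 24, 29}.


|A| = 4, so |P(A)| = 2^4 = 16
Enumerate subsets by cardinality (0 to 4):
∅, {12}, {22}, {24}, {29}, {12, 22}, {12, 24}, {12, 29}, {22, 24}, {22, 29}, {24, 29}, {12, 22, 24}, {12, 22, 29}, {12, 24, 29}, {22, 24, 29}, {12, 22, 24, 29}

P(A) has 16 subsets: ∅, {12}, {22}, {24}, {29}, {12, 22}, {12, 24}, {12, 29}, {22, 24}, {22, 29}, {24, 29}, {12, 22, 24}, {12, 22, 29}, {12, 24, 29}, {22, 24, 29}, {12, 22, 24, 29}


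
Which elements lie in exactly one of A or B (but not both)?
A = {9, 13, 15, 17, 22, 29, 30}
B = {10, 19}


A △ B = (A \ B) ∪ (B \ A) = elements in exactly one of A or B
A \ B = {9, 13, 15, 17, 22, 29, 30}
B \ A = {10, 19}
A △ B = {9, 10, 13, 15, 17, 19, 22, 29, 30}

A △ B = {9, 10, 13, 15, 17, 19, 22, 29, 30}


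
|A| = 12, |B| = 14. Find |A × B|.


|A × B| = |A| × |B|
= 12 × 14
= 168

|A × B| = 168


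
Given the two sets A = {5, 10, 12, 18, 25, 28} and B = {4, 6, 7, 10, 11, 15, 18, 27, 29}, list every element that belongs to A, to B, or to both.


A ∪ B = all elements in A or B (or both)
A = {5, 10, 12, 18, 25, 28}
B = {4, 6, 7, 10, 11, 15, 18, 27, 29}
A ∪ B = {4, 5, 6, 7, 10, 11, 12, 15, 18, 25, 27, 28, 29}

A ∪ B = {4, 5, 6, 7, 10, 11, 12, 15, 18, 25, 27, 28, 29}


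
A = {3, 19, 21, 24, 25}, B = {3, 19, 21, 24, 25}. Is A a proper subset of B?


A ⊂ B requires: A ⊆ B AND A ≠ B.
A ⊆ B? Yes
A = B? Yes
A = B, so A is not a PROPER subset.

No, A is not a proper subset of B


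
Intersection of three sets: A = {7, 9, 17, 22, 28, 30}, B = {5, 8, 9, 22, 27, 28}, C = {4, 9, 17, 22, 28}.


A ∩ B = {9, 22, 28}
(A ∩ B) ∩ C = {9, 22, 28}

A ∩ B ∩ C = {9, 22, 28}


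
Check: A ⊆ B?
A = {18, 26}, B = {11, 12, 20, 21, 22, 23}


A ⊆ B means every element of A is in B.
Elements in A not in B: {18, 26}
So A ⊄ B.

No, A ⊄ B


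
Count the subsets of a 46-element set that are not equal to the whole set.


Total subsets = 2^n = 2^46 = 70368744177664
Proper subsets exclude the set itself: 2^n - 1
= 70368744177664 - 1
= 70368744177663

Number of proper subsets = 70368744177663


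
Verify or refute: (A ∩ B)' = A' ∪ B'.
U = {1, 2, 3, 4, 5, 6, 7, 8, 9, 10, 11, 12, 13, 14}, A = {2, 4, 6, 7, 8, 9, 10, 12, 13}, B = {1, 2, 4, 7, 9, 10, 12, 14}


LHS: A ∩ B = {2, 4, 7, 9, 10, 12}
(A ∩ B)' = U \ (A ∩ B) = {1, 3, 5, 6, 8, 11, 13, 14}
A' = {1, 3, 5, 11, 14}, B' = {3, 5, 6, 8, 11, 13}
Claimed RHS: A' ∪ B' = {1, 3, 5, 6, 8, 11, 13, 14}
Identity is VALID: LHS = RHS = {1, 3, 5, 6, 8, 11, 13, 14} ✓

Identity is valid. (A ∩ B)' = A' ∪ B' = {1, 3, 5, 6, 8, 11, 13, 14}


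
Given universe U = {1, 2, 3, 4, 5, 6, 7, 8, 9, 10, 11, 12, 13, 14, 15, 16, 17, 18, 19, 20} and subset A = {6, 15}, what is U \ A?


Aᶜ = U \ A = elements in U but not in A
U = {1, 2, 3, 4, 5, 6, 7, 8, 9, 10, 11, 12, 13, 14, 15, 16, 17, 18, 19, 20}
A = {6, 15}
Aᶜ = {1, 2, 3, 4, 5, 7, 8, 9, 10, 11, 12, 13, 14, 16, 17, 18, 19, 20}

Aᶜ = {1, 2, 3, 4, 5, 7, 8, 9, 10, 11, 12, 13, 14, 16, 17, 18, 19, 20}


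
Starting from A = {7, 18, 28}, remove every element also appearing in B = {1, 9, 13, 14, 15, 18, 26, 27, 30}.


A \ B = elements in A but not in B
A = {7, 18, 28}
B = {1, 9, 13, 14, 15, 18, 26, 27, 30}
Remove from A any elements in B
A \ B = {7, 28}

A \ B = {7, 28}


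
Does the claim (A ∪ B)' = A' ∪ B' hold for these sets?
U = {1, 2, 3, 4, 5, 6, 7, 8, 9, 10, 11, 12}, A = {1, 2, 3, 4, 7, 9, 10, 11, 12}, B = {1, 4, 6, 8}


LHS: A ∪ B = {1, 2, 3, 4, 6, 7, 8, 9, 10, 11, 12}
(A ∪ B)' = U \ (A ∪ B) = {5}
A' = {5, 6, 8}, B' = {2, 3, 5, 7, 9, 10, 11, 12}
Claimed RHS: A' ∪ B' = {2, 3, 5, 6, 7, 8, 9, 10, 11, 12}
Identity is INVALID: LHS = {5} but the RHS claimed here equals {2, 3, 5, 6, 7, 8, 9, 10, 11, 12}. The correct form is (A ∪ B)' = A' ∩ B'.

Identity is invalid: (A ∪ B)' = {5} but A' ∪ B' = {2, 3, 5, 6, 7, 8, 9, 10, 11, 12}. The correct De Morgan law is (A ∪ B)' = A' ∩ B'.


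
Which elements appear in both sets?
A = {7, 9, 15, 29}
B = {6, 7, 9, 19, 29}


A ∩ B = elements in both A and B
A = {7, 9, 15, 29}
B = {6, 7, 9, 19, 29}
A ∩ B = {7, 9, 29}

A ∩ B = {7, 9, 29}


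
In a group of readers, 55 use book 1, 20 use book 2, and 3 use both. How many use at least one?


|A ∪ B| = |A| + |B| - |A ∩ B|
= 55 + 20 - 3
= 72

|A ∪ B| = 72


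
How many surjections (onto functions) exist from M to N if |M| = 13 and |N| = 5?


n = |M| = 13, k = |N| = 5. Surjections via inclusion-exclusion:
S(n,k) = Σ(-1)^i × C(k,i) × (k-i)^n, i=0 to k
i=0: (-1)^0×C(5,0)×5^13 = 1220703125
i=1: (-1)^1×C(5,1)×4^13 = -335544320
i=2: (-1)^2×C(5,2)×3^13 = 15943230
i=3: (-1)^3×C(5,3)×2^13 = -81920
i=4: (-1)^4×C(5,4)×1^13 = 5
i=5: (-1)^5×C(5,5)×0^13 = 0
Total = 901020120

Number of surjections = 901020120


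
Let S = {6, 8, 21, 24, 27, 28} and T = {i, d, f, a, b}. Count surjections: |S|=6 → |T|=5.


n = |S| = 6, k = |T| = 5. Surjections via inclusion-exclusion:
S(n,k) = Σ(-1)^i × C(k,i) × (k-i)^n, i=0 to k
i=0: (-1)^0×C(5,0)×5^6 = 15625
i=1: (-1)^1×C(5,1)×4^6 = -20480
i=2: (-1)^2×C(5,2)×3^6 = 7290
i=3: (-1)^3×C(5,3)×2^6 = -640
i=4: (-1)^4×C(5,4)×1^6 = 5
i=5: (-1)^5×C(5,5)×0^6 = 0
Total = 1800

Number of surjections = 1800


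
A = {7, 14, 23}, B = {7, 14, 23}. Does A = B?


Two sets are equal iff they have exactly the same elements.
A = {7, 14, 23}
B = {7, 14, 23}
Same elements → A = B

Yes, A = B


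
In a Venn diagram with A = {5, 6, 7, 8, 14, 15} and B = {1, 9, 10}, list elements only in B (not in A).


A = {5, 6, 7, 8, 14, 15}
B = {1, 9, 10}
Region: only in B (not in A)
Elements: {1, 9, 10}

Elements only in B (not in A): {1, 9, 10}


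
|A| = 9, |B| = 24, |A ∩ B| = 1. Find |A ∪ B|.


|A ∪ B| = |A| + |B| - |A ∩ B|
= 9 + 24 - 1
= 32

|A ∪ B| = 32


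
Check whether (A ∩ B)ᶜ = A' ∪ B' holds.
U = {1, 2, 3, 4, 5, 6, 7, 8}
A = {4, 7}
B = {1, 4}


LHS: A ∩ B = {4}
(A ∩ B)' = U \ (A ∩ B) = {1, 2, 3, 5, 6, 7, 8}
A' = {1, 2, 3, 5, 6, 8}, B' = {2, 3, 5, 6, 7, 8}
Claimed RHS: A' ∪ B' = {1, 2, 3, 5, 6, 7, 8}
Identity is VALID: LHS = RHS = {1, 2, 3, 5, 6, 7, 8} ✓

Identity is valid. (A ∩ B)' = A' ∪ B' = {1, 2, 3, 5, 6, 7, 8}


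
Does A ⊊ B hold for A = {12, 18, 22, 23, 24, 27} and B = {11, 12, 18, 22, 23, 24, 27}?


A ⊂ B requires: A ⊆ B AND A ≠ B.
A ⊆ B? Yes
A = B? No
A ⊂ B: Yes (A is a proper subset of B)

Yes, A ⊂ B


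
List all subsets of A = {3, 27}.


|A| = 2, so |P(A)| = 2^2 = 4
Enumerate subsets by cardinality (0 to 2):
∅, {3}, {27}, {3, 27}

P(A) has 4 subsets: ∅, {3}, {27}, {3, 27}


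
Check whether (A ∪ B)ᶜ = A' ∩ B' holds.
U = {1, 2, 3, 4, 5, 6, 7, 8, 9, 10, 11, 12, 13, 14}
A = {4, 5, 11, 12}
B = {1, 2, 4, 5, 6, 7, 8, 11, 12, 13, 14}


LHS: A ∪ B = {1, 2, 4, 5, 6, 7, 8, 11, 12, 13, 14}
(A ∪ B)' = U \ (A ∪ B) = {3, 9, 10}
A' = {1, 2, 3, 6, 7, 8, 9, 10, 13, 14}, B' = {3, 9, 10}
Claimed RHS: A' ∩ B' = {3, 9, 10}
Identity is VALID: LHS = RHS = {3, 9, 10} ✓

Identity is valid. (A ∪ B)' = A' ∩ B' = {3, 9, 10}


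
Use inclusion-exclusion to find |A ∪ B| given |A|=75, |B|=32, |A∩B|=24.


|A ∪ B| = |A| + |B| - |A ∩ B|
= 75 + 32 - 24
= 83

|A ∪ B| = 83


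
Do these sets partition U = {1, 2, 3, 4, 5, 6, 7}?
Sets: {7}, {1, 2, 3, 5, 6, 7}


A partition requires: (1) non-empty parts, (2) pairwise disjoint, (3) union = U
Parts: {7}, {1, 2, 3, 5, 6, 7}
Union of parts: {1, 2, 3, 5, 6, 7}
U = {1, 2, 3, 4, 5, 6, 7}
All non-empty? True
Pairwise disjoint? False
Covers U? False

No, not a valid partition


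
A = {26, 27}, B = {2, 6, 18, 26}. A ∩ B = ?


A ∩ B = elements in both A and B
A = {26, 27}
B = {2, 6, 18, 26}
A ∩ B = {26}

A ∩ B = {26}


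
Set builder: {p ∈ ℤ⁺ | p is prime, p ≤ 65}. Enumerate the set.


Checking each candidate:
Condition: primes ≤ 65
Result = {2, 3, 5, 7, 11, 13, 17, 19, 23, 29, 31, 37, 41, 43, 47, 53, 59, 61}

{2, 3, 5, 7, 11, 13, 17, 19, 23, 29, 31, 37, 41, 43, 47, 53, 59, 61}


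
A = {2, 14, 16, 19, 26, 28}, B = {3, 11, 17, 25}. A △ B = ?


A △ B = (A \ B) ∪ (B \ A) = elements in exactly one of A or B
A \ B = {2, 14, 16, 19, 26, 28}
B \ A = {3, 11, 17, 25}
A △ B = {2, 3, 11, 14, 16, 17, 19, 25, 26, 28}

A △ B = {2, 3, 11, 14, 16, 17, 19, 25, 26, 28}


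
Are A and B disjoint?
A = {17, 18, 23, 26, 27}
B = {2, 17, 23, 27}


Disjoint means A ∩ B = ∅.
A ∩ B = {17, 23, 27}
A ∩ B ≠ ∅, so A and B are NOT disjoint.

No, A and B are not disjoint (A ∩ B = {17, 23, 27})


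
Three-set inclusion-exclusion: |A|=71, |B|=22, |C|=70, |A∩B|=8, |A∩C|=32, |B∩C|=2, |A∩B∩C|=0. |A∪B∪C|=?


|A∪B∪C| = |A|+|B|+|C| - |A∩B|-|A∩C|-|B∩C| + |A∩B∩C|
= 71+22+70 - 8-32-2 + 0
= 163 - 42 + 0
= 121

|A ∪ B ∪ C| = 121


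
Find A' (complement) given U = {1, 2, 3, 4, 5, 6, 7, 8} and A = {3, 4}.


Aᶜ = U \ A = elements in U but not in A
U = {1, 2, 3, 4, 5, 6, 7, 8}
A = {3, 4}
Aᶜ = {1, 2, 5, 6, 7, 8}

Aᶜ = {1, 2, 5, 6, 7, 8}


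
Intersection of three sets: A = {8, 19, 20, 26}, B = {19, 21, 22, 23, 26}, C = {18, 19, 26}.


A ∩ B = {19, 26}
(A ∩ B) ∩ C = {19, 26}

A ∩ B ∩ C = {19, 26}


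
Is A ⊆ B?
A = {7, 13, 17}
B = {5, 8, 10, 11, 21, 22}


A ⊆ B means every element of A is in B.
Elements in A not in B: {7, 13, 17}
So A ⊄ B.

No, A ⊄ B


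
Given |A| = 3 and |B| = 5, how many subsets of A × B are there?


A relation from A to B is any subset of A × B.
|A × B| = 3 × 5 = 15
# relations = 2^|A × B| = 2^15 = 32768

Number of relations = 32768


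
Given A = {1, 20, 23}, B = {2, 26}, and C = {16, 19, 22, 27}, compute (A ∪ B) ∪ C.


A ∪ B = {1, 2, 20, 23, 26}
(A ∪ B) ∪ C = {1, 2, 16, 19, 20, 22, 23, 26, 27}

A ∪ B ∪ C = {1, 2, 16, 19, 20, 22, 23, 26, 27}


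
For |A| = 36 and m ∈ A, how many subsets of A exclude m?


Subsets of A avoiding m are subsets of A \ {m}, which has 35 elements.
Count = 2^(n-1) = 2^35
= 34359738368

Number of subsets avoiding m = 34359738368


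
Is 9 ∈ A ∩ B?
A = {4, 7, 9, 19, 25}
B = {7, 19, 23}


A = {4, 7, 9, 19, 25}, B = {7, 19, 23}
A ∩ B = elements in both A and B
A ∩ B = {7, 19}
Checking if 9 ∈ A ∩ B
9 is not in A ∩ B → False

9 ∉ A ∩ B


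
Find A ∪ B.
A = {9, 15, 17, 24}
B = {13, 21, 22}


A ∪ B = all elements in A or B (or both)
A = {9, 15, 17, 24}
B = {13, 21, 22}
A ∪ B = {9, 13, 15, 17, 21, 22, 24}

A ∪ B = {9, 13, 15, 17, 21, 22, 24}


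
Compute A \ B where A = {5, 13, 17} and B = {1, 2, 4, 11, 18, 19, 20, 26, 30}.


A \ B = elements in A but not in B
A = {5, 13, 17}
B = {1, 2, 4, 11, 18, 19, 20, 26, 30}
Remove from A any elements in B
A \ B = {5, 13, 17}

A \ B = {5, 13, 17}


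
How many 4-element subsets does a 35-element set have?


C(n,k) = n! / (k!(n-k)!)
C(35,4) = 35! / (4!31!)
= 52360

C(35,4) = 52360


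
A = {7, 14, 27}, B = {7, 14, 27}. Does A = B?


Two sets are equal iff they have exactly the same elements.
A = {7, 14, 27}
B = {7, 14, 27}
Same elements → A = B

Yes, A = B


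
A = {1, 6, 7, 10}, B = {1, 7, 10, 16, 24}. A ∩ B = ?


A ∩ B = elements in both A and B
A = {1, 6, 7, 10}
B = {1, 7, 10, 16, 24}
A ∩ B = {1, 7, 10}

A ∩ B = {1, 7, 10}


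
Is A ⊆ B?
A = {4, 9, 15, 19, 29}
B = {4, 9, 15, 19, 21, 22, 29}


A ⊆ B means every element of A is in B.
All elements of A are in B.
So A ⊆ B.

Yes, A ⊆ B


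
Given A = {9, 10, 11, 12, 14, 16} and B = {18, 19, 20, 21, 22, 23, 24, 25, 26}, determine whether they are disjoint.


Disjoint means A ∩ B = ∅.
A ∩ B = ∅
A ∩ B = ∅, so A and B are disjoint.

Yes, A and B are disjoint


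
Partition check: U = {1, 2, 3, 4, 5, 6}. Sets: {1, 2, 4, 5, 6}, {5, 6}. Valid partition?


A partition requires: (1) non-empty parts, (2) pairwise disjoint, (3) union = U
Parts: {1, 2, 4, 5, 6}, {5, 6}
Union of parts: {1, 2, 4, 5, 6}
U = {1, 2, 3, 4, 5, 6}
All non-empty? True
Pairwise disjoint? False
Covers U? False

No, not a valid partition


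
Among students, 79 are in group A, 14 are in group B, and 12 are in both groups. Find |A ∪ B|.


|A ∪ B| = |A| + |B| - |A ∩ B|
= 79 + 14 - 12
= 81

|A ∪ B| = 81


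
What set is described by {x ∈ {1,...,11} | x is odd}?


Checking each candidate:
Condition: odd numbers in {1,...,11}
Result = {1, 3, 5, 7, 9, 11}

{1, 3, 5, 7, 9, 11}


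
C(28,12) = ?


C(n,k) = n! / (k!(n-k)!)
C(28,12) = 28! / (12!16!)
= 30421755

C(28,12) = 30421755


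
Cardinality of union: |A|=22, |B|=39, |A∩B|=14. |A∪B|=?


|A ∪ B| = |A| + |B| - |A ∩ B|
= 22 + 39 - 14
= 47

|A ∪ B| = 47


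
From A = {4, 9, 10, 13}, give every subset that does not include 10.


A subset of A that omits 10 is a subset of A \ {10}, so there are 2^(n-1) = 2^3 = 8 of them.
Subsets excluding 10: ∅, {4}, {9}, {13}, {4, 9}, {4, 13}, {9, 13}, {4, 9, 13}

Subsets excluding 10 (8 total): ∅, {4}, {9}, {13}, {4, 9}, {4, 13}, {9, 13}, {4, 9, 13}


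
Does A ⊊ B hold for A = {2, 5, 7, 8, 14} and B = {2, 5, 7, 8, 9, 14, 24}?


A ⊂ B requires: A ⊆ B AND A ≠ B.
A ⊆ B? Yes
A = B? No
A ⊂ B: Yes (A is a proper subset of B)

Yes, A ⊂ B


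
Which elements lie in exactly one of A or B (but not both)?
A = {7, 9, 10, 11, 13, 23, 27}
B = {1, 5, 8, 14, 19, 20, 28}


A △ B = (A \ B) ∪ (B \ A) = elements in exactly one of A or B
A \ B = {7, 9, 10, 11, 13, 23, 27}
B \ A = {1, 5, 8, 14, 19, 20, 28}
A △ B = {1, 5, 7, 8, 9, 10, 11, 13, 14, 19, 20, 23, 27, 28}

A △ B = {1, 5, 7, 8, 9, 10, 11, 13, 14, 19, 20, 23, 27, 28}


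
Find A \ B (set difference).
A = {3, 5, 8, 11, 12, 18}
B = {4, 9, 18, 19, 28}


A \ B = elements in A but not in B
A = {3, 5, 8, 11, 12, 18}
B = {4, 9, 18, 19, 28}
Remove from A any elements in B
A \ B = {3, 5, 8, 11, 12}

A \ B = {3, 5, 8, 11, 12}


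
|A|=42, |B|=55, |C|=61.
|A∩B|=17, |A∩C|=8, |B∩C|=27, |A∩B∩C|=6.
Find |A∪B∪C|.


|A∪B∪C| = |A|+|B|+|C| - |A∩B|-|A∩C|-|B∩C| + |A∩B∩C|
= 42+55+61 - 17-8-27 + 6
= 158 - 52 + 6
= 112

|A ∪ B ∪ C| = 112


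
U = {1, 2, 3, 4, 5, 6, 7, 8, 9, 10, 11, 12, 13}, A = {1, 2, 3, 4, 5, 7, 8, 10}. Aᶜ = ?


Aᶜ = U \ A = elements in U but not in A
U = {1, 2, 3, 4, 5, 6, 7, 8, 9, 10, 11, 12, 13}
A = {1, 2, 3, 4, 5, 7, 8, 10}
Aᶜ = {6, 9, 11, 12, 13}

Aᶜ = {6, 9, 11, 12, 13}


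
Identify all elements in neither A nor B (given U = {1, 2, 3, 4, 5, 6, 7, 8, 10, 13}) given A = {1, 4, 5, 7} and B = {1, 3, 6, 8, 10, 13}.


A = {1, 4, 5, 7}
B = {1, 3, 6, 8, 10, 13}
Region: in neither A nor B (given U = {1, 2, 3, 4, 5, 6, 7, 8, 10, 13})
Elements: {2}

Elements in neither A nor B (given U = {1, 2, 3, 4, 5, 6, 7, 8, 10, 13}): {2}


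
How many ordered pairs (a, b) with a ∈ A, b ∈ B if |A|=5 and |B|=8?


|A × B| = |A| × |B|
= 5 × 8
= 40

|A × B| = 40


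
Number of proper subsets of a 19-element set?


Total subsets = 2^n = 2^19 = 524288
Proper subsets exclude the set itself: 2^n - 1
= 524288 - 1
= 524287

Number of proper subsets = 524287


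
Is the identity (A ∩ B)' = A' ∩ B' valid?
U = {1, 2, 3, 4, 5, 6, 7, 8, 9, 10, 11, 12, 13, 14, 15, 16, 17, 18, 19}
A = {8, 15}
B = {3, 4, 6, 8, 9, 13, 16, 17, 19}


LHS: A ∩ B = {8}
(A ∩ B)' = U \ (A ∩ B) = {1, 2, 3, 4, 5, 6, 7, 9, 10, 11, 12, 13, 14, 15, 16, 17, 18, 19}
A' = {1, 2, 3, 4, 5, 6, 7, 9, 10, 11, 12, 13, 14, 16, 17, 18, 19}, B' = {1, 2, 5, 7, 10, 11, 12, 14, 15, 18}
Claimed RHS: A' ∩ B' = {1, 2, 5, 7, 10, 11, 12, 14, 18}
Identity is INVALID: LHS = {1, 2, 3, 4, 5, 6, 7, 9, 10, 11, 12, 13, 14, 15, 16, 17, 18, 19} but the RHS claimed here equals {1, 2, 5, 7, 10, 11, 12, 14, 18}. The correct form is (A ∩ B)' = A' ∪ B'.

Identity is invalid: (A ∩ B)' = {1, 2, 3, 4, 5, 6, 7, 9, 10, 11, 12, 13, 14, 15, 16, 17, 18, 19} but A' ∩ B' = {1, 2, 5, 7, 10, 11, 12, 14, 18}. The correct De Morgan law is (A ∩ B)' = A' ∪ B'.


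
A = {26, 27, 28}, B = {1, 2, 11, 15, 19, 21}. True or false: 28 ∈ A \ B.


A = {26, 27, 28}, B = {1, 2, 11, 15, 19, 21}
A \ B = elements in A but not in B
A \ B = {26, 27, 28}
Checking if 28 ∈ A \ B
28 is in A \ B → True

28 ∈ A \ B


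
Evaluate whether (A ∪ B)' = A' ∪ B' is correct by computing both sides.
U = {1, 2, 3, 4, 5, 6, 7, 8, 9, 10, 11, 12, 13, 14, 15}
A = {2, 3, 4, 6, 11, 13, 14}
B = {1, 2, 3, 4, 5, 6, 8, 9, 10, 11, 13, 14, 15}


LHS: A ∪ B = {1, 2, 3, 4, 5, 6, 8, 9, 10, 11, 13, 14, 15}
(A ∪ B)' = U \ (A ∪ B) = {7, 12}
A' = {1, 5, 7, 8, 9, 10, 12, 15}, B' = {7, 12}
Claimed RHS: A' ∪ B' = {1, 5, 7, 8, 9, 10, 12, 15}
Identity is INVALID: LHS = {7, 12} but the RHS claimed here equals {1, 5, 7, 8, 9, 10, 12, 15}. The correct form is (A ∪ B)' = A' ∩ B'.

Identity is invalid: (A ∪ B)' = {7, 12} but A' ∪ B' = {1, 5, 7, 8, 9, 10, 12, 15}. The correct De Morgan law is (A ∪ B)' = A' ∩ B'.


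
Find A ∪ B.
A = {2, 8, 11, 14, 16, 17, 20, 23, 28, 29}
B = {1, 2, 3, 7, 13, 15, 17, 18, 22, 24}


A ∪ B = all elements in A or B (or both)
A = {2, 8, 11, 14, 16, 17, 20, 23, 28, 29}
B = {1, 2, 3, 7, 13, 15, 17, 18, 22, 24}
A ∪ B = {1, 2, 3, 7, 8, 11, 13, 14, 15, 16, 17, 18, 20, 22, 23, 24, 28, 29}

A ∪ B = {1, 2, 3, 7, 8, 11, 13, 14, 15, 16, 17, 18, 20, 22, 23, 24, 28, 29}


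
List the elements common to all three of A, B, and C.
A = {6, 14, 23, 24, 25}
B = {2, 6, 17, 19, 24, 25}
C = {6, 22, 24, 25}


A ∩ B = {6, 24, 25}
(A ∩ B) ∩ C = {6, 24, 25}

A ∩ B ∩ C = {6, 24, 25}


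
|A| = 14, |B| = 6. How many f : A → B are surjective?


n = |A| = 14, k = |B| = 6. Surjections via inclusion-exclusion:
S(n,k) = Σ(-1)^i × C(k,i) × (k-i)^n, i=0 to k
i=0: (-1)^0×C(6,0)×6^14 = 78364164096
i=1: (-1)^1×C(6,1)×5^14 = -36621093750
i=2: (-1)^2×C(6,2)×4^14 = 4026531840
i=3: (-1)^3×C(6,3)×3^14 = -95659380
i=4: (-1)^4×C(6,4)×2^14 = 245760
i=5: (-1)^5×C(6,5)×1^14 = -6
i=6: (-1)^6×C(6,6)×0^14 = 0
Total = 45674188560

Number of surjections = 45674188560


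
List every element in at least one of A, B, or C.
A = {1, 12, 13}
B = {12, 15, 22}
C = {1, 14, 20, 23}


A ∪ B = {1, 12, 13, 15, 22}
(A ∪ B) ∪ C = {1, 12, 13, 14, 15, 20, 22, 23}

A ∪ B ∪ C = {1, 12, 13, 14, 15, 20, 22, 23}


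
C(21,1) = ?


C(n,k) = n! / (k!(n-k)!)
C(21,1) = 21! / (1!20!)
= 21

C(21,1) = 21


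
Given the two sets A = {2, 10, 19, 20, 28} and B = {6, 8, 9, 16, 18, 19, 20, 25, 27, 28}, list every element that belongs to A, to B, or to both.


A ∪ B = all elements in A or B (or both)
A = {2, 10, 19, 20, 28}
B = {6, 8, 9, 16, 18, 19, 20, 25, 27, 28}
A ∪ B = {2, 6, 8, 9, 10, 16, 18, 19, 20, 25, 27, 28}

A ∪ B = {2, 6, 8, 9, 10, 16, 18, 19, 20, 25, 27, 28}


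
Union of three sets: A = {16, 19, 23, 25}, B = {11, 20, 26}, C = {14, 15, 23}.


A ∪ B = {11, 16, 19, 20, 23, 25, 26}
(A ∪ B) ∪ C = {11, 14, 15, 16, 19, 20, 23, 25, 26}

A ∪ B ∪ C = {11, 14, 15, 16, 19, 20, 23, 25, 26}


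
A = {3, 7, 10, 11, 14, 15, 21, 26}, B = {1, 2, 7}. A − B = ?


A \ B = elements in A but not in B
A = {3, 7, 10, 11, 14, 15, 21, 26}
B = {1, 2, 7}
Remove from A any elements in B
A \ B = {3, 10, 11, 14, 15, 21, 26}

A \ B = {3, 10, 11, 14, 15, 21, 26}


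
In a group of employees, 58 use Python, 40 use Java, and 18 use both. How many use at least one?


|A ∪ B| = |A| + |B| - |A ∩ B|
= 58 + 40 - 18
= 80

|A ∪ B| = 80


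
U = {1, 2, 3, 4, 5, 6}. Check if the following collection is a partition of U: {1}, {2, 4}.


A partition requires: (1) non-empty parts, (2) pairwise disjoint, (3) union = U
Parts: {1}, {2, 4}
Union of parts: {1, 2, 4}
U = {1, 2, 3, 4, 5, 6}
All non-empty? True
Pairwise disjoint? True
Covers U? False

No, not a valid partition


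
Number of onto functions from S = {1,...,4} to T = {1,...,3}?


n = |S| = 4, k = |T| = 3. Surjections via inclusion-exclusion:
S(n,k) = Σ(-1)^i × C(k,i) × (k-i)^n, i=0 to k
i=0: (-1)^0×C(3,0)×3^4 = 81
i=1: (-1)^1×C(3,1)×2^4 = -48
i=2: (-1)^2×C(3,2)×1^4 = 3
i=3: (-1)^3×C(3,3)×0^4 = 0
Total = 36

Number of surjections = 36


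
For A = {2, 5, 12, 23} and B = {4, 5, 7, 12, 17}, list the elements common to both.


A ∩ B = elements in both A and B
A = {2, 5, 12, 23}
B = {4, 5, 7, 12, 17}
A ∩ B = {5, 12}

A ∩ B = {5, 12}


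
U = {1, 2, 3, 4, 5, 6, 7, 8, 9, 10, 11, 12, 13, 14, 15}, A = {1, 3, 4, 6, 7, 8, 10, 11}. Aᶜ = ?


Aᶜ = U \ A = elements in U but not in A
U = {1, 2, 3, 4, 5, 6, 7, 8, 9, 10, 11, 12, 13, 14, 15}
A = {1, 3, 4, 6, 7, 8, 10, 11}
Aᶜ = {2, 5, 9, 12, 13, 14, 15}

Aᶜ = {2, 5, 9, 12, 13, 14, 15}


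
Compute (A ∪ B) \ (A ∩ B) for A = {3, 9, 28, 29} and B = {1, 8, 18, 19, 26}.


A △ B = (A \ B) ∪ (B \ A) = elements in exactly one of A or B
A \ B = {3, 9, 28, 29}
B \ A = {1, 8, 18, 19, 26}
A △ B = {1, 3, 8, 9, 18, 19, 26, 28, 29}

A △ B = {1, 3, 8, 9, 18, 19, 26, 28, 29}


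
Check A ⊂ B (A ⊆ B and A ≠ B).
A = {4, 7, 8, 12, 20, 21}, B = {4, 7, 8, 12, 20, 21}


A ⊂ B requires: A ⊆ B AND A ≠ B.
A ⊆ B? Yes
A = B? Yes
A = B, so A is not a PROPER subset.

No, A is not a proper subset of B


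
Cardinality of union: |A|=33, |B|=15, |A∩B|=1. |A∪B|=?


|A ∪ B| = |A| + |B| - |A ∩ B|
= 33 + 15 - 1
= 47

|A ∪ B| = 47


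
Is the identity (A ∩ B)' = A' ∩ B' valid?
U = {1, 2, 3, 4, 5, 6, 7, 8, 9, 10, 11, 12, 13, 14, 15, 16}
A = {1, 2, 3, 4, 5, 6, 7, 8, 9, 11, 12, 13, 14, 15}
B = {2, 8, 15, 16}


LHS: A ∩ B = {2, 8, 15}
(A ∩ B)' = U \ (A ∩ B) = {1, 3, 4, 5, 6, 7, 9, 10, 11, 12, 13, 14, 16}
A' = {10, 16}, B' = {1, 3, 4, 5, 6, 7, 9, 10, 11, 12, 13, 14}
Claimed RHS: A' ∩ B' = {10}
Identity is INVALID: LHS = {1, 3, 4, 5, 6, 7, 9, 10, 11, 12, 13, 14, 16} but the RHS claimed here equals {10}. The correct form is (A ∩ B)' = A' ∪ B'.

Identity is invalid: (A ∩ B)' = {1, 3, 4, 5, 6, 7, 9, 10, 11, 12, 13, 14, 16} but A' ∩ B' = {10}. The correct De Morgan law is (A ∩ B)' = A' ∪ B'.


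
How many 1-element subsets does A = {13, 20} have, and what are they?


|A| = 2, so A has C(2,1) = 2 subsets of size 1.
Enumerate by choosing 1 elements from A at a time:
{13}, {20}

1-element subsets (2 total): {13}, {20}


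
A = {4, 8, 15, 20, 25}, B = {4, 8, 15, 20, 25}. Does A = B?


Two sets are equal iff they have exactly the same elements.
A = {4, 8, 15, 20, 25}
B = {4, 8, 15, 20, 25}
Same elements → A = B

Yes, A = B


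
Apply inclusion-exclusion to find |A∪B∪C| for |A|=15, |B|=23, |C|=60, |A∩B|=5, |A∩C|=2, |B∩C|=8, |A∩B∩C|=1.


|A∪B∪C| = |A|+|B|+|C| - |A∩B|-|A∩C|-|B∩C| + |A∩B∩C|
= 15+23+60 - 5-2-8 + 1
= 98 - 15 + 1
= 84

|A ∪ B ∪ C| = 84


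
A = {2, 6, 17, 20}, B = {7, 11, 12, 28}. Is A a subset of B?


A ⊆ B means every element of A is in B.
Elements in A not in B: {2, 6, 17, 20}
So A ⊄ B.

No, A ⊄ B


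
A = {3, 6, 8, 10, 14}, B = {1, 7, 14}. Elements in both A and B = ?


A = {3, 6, 8, 10, 14}
B = {1, 7, 14}
Region: in both A and B
Elements: {14}

Elements in both A and B: {14}


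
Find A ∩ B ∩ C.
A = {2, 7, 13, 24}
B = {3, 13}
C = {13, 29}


A ∩ B = {13}
(A ∩ B) ∩ C = {13}

A ∩ B ∩ C = {13}


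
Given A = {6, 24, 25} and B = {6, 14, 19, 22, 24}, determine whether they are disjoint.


Disjoint means A ∩ B = ∅.
A ∩ B = {6, 24}
A ∩ B ≠ ∅, so A and B are NOT disjoint.

No, A and B are not disjoint (A ∩ B = {6, 24})


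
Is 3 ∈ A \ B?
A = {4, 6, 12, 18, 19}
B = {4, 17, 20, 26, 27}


A = {4, 6, 12, 18, 19}, B = {4, 17, 20, 26, 27}
A \ B = elements in A but not in B
A \ B = {6, 12, 18, 19}
Checking if 3 ∈ A \ B
3 is not in A \ B → False

3 ∉ A \ B


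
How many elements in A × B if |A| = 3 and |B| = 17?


|A × B| = |A| × |B|
= 3 × 17
= 51

|A × B| = 51


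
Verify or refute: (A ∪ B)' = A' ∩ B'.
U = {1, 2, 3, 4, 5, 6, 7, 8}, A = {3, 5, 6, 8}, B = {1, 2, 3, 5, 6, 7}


LHS: A ∪ B = {1, 2, 3, 5, 6, 7, 8}
(A ∪ B)' = U \ (A ∪ B) = {4}
A' = {1, 2, 4, 7}, B' = {4, 8}
Claimed RHS: A' ∩ B' = {4}
Identity is VALID: LHS = RHS = {4} ✓

Identity is valid. (A ∪ B)' = A' ∩ B' = {4}


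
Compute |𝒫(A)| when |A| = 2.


Number of subsets = 2^n
= 2^2
= 4

|P(A)| = 4


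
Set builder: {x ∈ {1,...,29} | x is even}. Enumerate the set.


Checking each candidate:
Condition: even numbers in {1,...,29}
Result = {2, 4, 6, 8, 10, 12, 14, 16, 18, 20, 22, 24, 26, 28}

{2, 4, 6, 8, 10, 12, 14, 16, 18, 20, 22, 24, 26, 28}


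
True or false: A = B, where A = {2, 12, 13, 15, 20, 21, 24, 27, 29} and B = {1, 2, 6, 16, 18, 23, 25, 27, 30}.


Two sets are equal iff they have exactly the same elements.
A = {2, 12, 13, 15, 20, 21, 24, 27, 29}
B = {1, 2, 6, 16, 18, 23, 25, 27, 30}
Differences: {1, 6, 12, 13, 15, 16, 18, 20, 21, 23, 24, 25, 29, 30}
A ≠ B

No, A ≠ B


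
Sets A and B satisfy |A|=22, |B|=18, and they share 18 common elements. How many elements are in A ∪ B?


|A ∪ B| = |A| + |B| - |A ∩ B|
= 22 + 18 - 18
= 22

|A ∪ B| = 22


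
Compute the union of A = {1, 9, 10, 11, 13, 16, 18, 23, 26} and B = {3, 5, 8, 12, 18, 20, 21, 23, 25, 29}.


A ∪ B = all elements in A or B (or both)
A = {1, 9, 10, 11, 13, 16, 18, 23, 26}
B = {3, 5, 8, 12, 18, 20, 21, 23, 25, 29}
A ∪ B = {1, 3, 5, 8, 9, 10, 11, 12, 13, 16, 18, 20, 21, 23, 25, 26, 29}

A ∪ B = {1, 3, 5, 8, 9, 10, 11, 12, 13, 16, 18, 20, 21, 23, 25, 26, 29}


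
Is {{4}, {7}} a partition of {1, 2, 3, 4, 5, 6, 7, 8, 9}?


A partition requires: (1) non-empty parts, (2) pairwise disjoint, (3) union = U
Parts: {4}, {7}
Union of parts: {4, 7}
U = {1, 2, 3, 4, 5, 6, 7, 8, 9}
All non-empty? True
Pairwise disjoint? True
Covers U? False

No, not a valid partition


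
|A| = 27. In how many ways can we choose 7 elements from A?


C(n,k) = n! / (k!(n-k)!)
C(27,7) = 27! / (7!20!)
= 888030

C(27,7) = 888030


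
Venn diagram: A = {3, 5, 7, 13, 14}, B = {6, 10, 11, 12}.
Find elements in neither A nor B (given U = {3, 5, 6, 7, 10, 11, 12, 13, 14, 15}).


A = {3, 5, 7, 13, 14}
B = {6, 10, 11, 12}
Region: in neither A nor B (given U = {3, 5, 6, 7, 10, 11, 12, 13, 14, 15})
Elements: {15}

Elements in neither A nor B (given U = {3, 5, 6, 7, 10, 11, 12, 13, 14, 15}): {15}


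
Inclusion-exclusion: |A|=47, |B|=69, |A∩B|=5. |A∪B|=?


|A ∪ B| = |A| + |B| - |A ∩ B|
= 47 + 69 - 5
= 111

|A ∪ B| = 111


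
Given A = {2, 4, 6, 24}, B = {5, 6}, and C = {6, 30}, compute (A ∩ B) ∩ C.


A ∩ B = {6}
(A ∩ B) ∩ C = {6}

A ∩ B ∩ C = {6}


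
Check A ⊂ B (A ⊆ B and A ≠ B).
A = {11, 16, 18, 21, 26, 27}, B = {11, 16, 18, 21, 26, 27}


A ⊂ B requires: A ⊆ B AND A ≠ B.
A ⊆ B? Yes
A = B? Yes
A = B, so A is not a PROPER subset.

No, A is not a proper subset of B


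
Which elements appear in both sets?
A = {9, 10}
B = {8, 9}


A ∩ B = elements in both A and B
A = {9, 10}
B = {8, 9}
A ∩ B = {9}

A ∩ B = {9}


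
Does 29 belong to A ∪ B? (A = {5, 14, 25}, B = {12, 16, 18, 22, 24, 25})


A = {5, 14, 25}, B = {12, 16, 18, 22, 24, 25}
A ∪ B = all elements in A or B
A ∪ B = {5, 12, 14, 16, 18, 22, 24, 25}
Checking if 29 ∈ A ∪ B
29 is not in A ∪ B → False

29 ∉ A ∪ B


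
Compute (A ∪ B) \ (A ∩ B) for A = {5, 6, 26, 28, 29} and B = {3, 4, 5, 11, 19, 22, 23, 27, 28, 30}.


A △ B = (A \ B) ∪ (B \ A) = elements in exactly one of A or B
A \ B = {6, 26, 29}
B \ A = {3, 4, 11, 19, 22, 23, 27, 30}
A △ B = {3, 4, 6, 11, 19, 22, 23, 26, 27, 29, 30}

A △ B = {3, 4, 6, 11, 19, 22, 23, 26, 27, 29, 30}


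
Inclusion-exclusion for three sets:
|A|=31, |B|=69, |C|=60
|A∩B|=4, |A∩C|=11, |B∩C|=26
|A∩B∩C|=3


|A∪B∪C| = |A|+|B|+|C| - |A∩B|-|A∩C|-|B∩C| + |A∩B∩C|
= 31+69+60 - 4-11-26 + 3
= 160 - 41 + 3
= 122

|A ∪ B ∪ C| = 122


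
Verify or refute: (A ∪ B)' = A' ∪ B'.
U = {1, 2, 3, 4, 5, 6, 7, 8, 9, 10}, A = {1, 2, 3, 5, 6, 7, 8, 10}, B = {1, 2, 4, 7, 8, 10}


LHS: A ∪ B = {1, 2, 3, 4, 5, 6, 7, 8, 10}
(A ∪ B)' = U \ (A ∪ B) = {9}
A' = {4, 9}, B' = {3, 5, 6, 9}
Claimed RHS: A' ∪ B' = {3, 4, 5, 6, 9}
Identity is INVALID: LHS = {9} but the RHS claimed here equals {3, 4, 5, 6, 9}. The correct form is (A ∪ B)' = A' ∩ B'.

Identity is invalid: (A ∪ B)' = {9} but A' ∪ B' = {3, 4, 5, 6, 9}. The correct De Morgan law is (A ∪ B)' = A' ∩ B'.


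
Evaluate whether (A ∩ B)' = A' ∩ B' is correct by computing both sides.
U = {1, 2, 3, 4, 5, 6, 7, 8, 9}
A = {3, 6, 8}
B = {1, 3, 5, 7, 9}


LHS: A ∩ B = {3}
(A ∩ B)' = U \ (A ∩ B) = {1, 2, 4, 5, 6, 7, 8, 9}
A' = {1, 2, 4, 5, 7, 9}, B' = {2, 4, 6, 8}
Claimed RHS: A' ∩ B' = {2, 4}
Identity is INVALID: LHS = {1, 2, 4, 5, 6, 7, 8, 9} but the RHS claimed here equals {2, 4}. The correct form is (A ∩ B)' = A' ∪ B'.

Identity is invalid: (A ∩ B)' = {1, 2, 4, 5, 6, 7, 8, 9} but A' ∩ B' = {2, 4}. The correct De Morgan law is (A ∩ B)' = A' ∪ B'.


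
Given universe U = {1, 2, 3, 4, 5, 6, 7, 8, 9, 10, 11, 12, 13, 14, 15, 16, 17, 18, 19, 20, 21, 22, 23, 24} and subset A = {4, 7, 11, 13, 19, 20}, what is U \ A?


Aᶜ = U \ A = elements in U but not in A
U = {1, 2, 3, 4, 5, 6, 7, 8, 9, 10, 11, 12, 13, 14, 15, 16, 17, 18, 19, 20, 21, 22, 23, 24}
A = {4, 7, 11, 13, 19, 20}
Aᶜ = {1, 2, 3, 5, 6, 8, 9, 10, 12, 14, 15, 16, 17, 18, 21, 22, 23, 24}

Aᶜ = {1, 2, 3, 5, 6, 8, 9, 10, 12, 14, 15, 16, 17, 18, 21, 22, 23, 24}


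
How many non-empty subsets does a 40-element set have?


Total subsets = 2^n = 2^40 = 1099511627776
Non-empty subsets exclude the empty set: 2^n - 1
= 1099511627776 - 1
= 1099511627775

Number of non-empty subsets = 1099511627775


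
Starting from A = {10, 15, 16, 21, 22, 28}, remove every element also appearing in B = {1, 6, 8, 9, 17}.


A \ B = elements in A but not in B
A = {10, 15, 16, 21, 22, 28}
B = {1, 6, 8, 9, 17}
Remove from A any elements in B
A \ B = {10, 15, 16, 21, 22, 28}

A \ B = {10, 15, 16, 21, 22, 28}


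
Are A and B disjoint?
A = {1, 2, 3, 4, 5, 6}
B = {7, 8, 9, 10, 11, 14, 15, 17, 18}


Disjoint means A ∩ B = ∅.
A ∩ B = ∅
A ∩ B = ∅, so A and B are disjoint.

Yes, A and B are disjoint


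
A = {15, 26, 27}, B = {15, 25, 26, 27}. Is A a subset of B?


A ⊆ B means every element of A is in B.
All elements of A are in B.
So A ⊆ B.

Yes, A ⊆ B


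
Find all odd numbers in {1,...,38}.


Checking each candidate:
Condition: odd numbers in {1,...,38}
Result = {1, 3, 5, 7, 9, 11, 13, 15, 17, 19, 21, 23, 25, 27, 29, 31, 33, 35, 37}

{1, 3, 5, 7, 9, 11, 13, 15, 17, 19, 21, 23, 25, 27, 29, 31, 33, 35, 37}


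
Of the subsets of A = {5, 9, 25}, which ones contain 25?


A subset of A contains 25 iff the remaining 2 elements form any subset of A \ {25}.
Count: 2^(n-1) = 2^2 = 4
Subsets containing 25: {25}, {5, 25}, {9, 25}, {5, 9, 25}

Subsets containing 25 (4 total): {25}, {5, 25}, {9, 25}, {5, 9, 25}


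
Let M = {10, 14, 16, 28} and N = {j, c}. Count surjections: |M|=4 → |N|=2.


n = |M| = 4, k = |N| = 2. Surjections via inclusion-exclusion:
S(n,k) = Σ(-1)^i × C(k,i) × (k-i)^n, i=0 to k
i=0: (-1)^0×C(2,0)×2^4 = 16
i=1: (-1)^1×C(2,1)×1^4 = -2
i=2: (-1)^2×C(2,2)×0^4 = 0
Total = 14

Number of surjections = 14


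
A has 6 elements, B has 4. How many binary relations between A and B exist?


A relation from A to B is any subset of A × B.
|A × B| = 6 × 4 = 24
# relations = 2^|A × B| = 2^24 = 16777216

Number of relations = 16777216


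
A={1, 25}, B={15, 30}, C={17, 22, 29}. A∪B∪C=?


A ∪ B = {1, 15, 25, 30}
(A ∪ B) ∪ C = {1, 15, 17, 22, 25, 29, 30}

A ∪ B ∪ C = {1, 15, 17, 22, 25, 29, 30}


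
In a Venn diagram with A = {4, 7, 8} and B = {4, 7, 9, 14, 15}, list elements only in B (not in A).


A = {4, 7, 8}
B = {4, 7, 9, 14, 15}
Region: only in B (not in A)
Elements: {9, 14, 15}

Elements only in B (not in A): {9, 14, 15}


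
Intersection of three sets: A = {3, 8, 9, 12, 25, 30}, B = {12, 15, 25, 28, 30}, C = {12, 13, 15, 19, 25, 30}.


A ∩ B = {12, 25, 30}
(A ∩ B) ∩ C = {12, 25, 30}

A ∩ B ∩ C = {12, 25, 30}


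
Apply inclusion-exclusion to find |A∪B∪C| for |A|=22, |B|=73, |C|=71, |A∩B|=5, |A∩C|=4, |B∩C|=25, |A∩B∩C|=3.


|A∪B∪C| = |A|+|B|+|C| - |A∩B|-|A∩C|-|B∩C| + |A∩B∩C|
= 22+73+71 - 5-4-25 + 3
= 166 - 34 + 3
= 135

|A ∪ B ∪ C| = 135


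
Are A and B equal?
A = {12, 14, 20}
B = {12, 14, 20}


Two sets are equal iff they have exactly the same elements.
A = {12, 14, 20}
B = {12, 14, 20}
Same elements → A = B

Yes, A = B


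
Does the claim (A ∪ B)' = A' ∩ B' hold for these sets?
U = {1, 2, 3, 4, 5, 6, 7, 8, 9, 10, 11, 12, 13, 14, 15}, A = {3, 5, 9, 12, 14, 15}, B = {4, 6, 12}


LHS: A ∪ B = {3, 4, 5, 6, 9, 12, 14, 15}
(A ∪ B)' = U \ (A ∪ B) = {1, 2, 7, 8, 10, 11, 13}
A' = {1, 2, 4, 6, 7, 8, 10, 11, 13}, B' = {1, 2, 3, 5, 7, 8, 9, 10, 11, 13, 14, 15}
Claimed RHS: A' ∩ B' = {1, 2, 7, 8, 10, 11, 13}
Identity is VALID: LHS = RHS = {1, 2, 7, 8, 10, 11, 13} ✓

Identity is valid. (A ∪ B)' = A' ∩ B' = {1, 2, 7, 8, 10, 11, 13}


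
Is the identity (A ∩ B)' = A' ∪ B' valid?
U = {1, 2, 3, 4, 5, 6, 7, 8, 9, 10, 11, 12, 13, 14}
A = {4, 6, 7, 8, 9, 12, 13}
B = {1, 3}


LHS: A ∩ B = ∅
(A ∩ B)' = U \ (A ∩ B) = {1, 2, 3, 4, 5, 6, 7, 8, 9, 10, 11, 12, 13, 14}
A' = {1, 2, 3, 5, 10, 11, 14}, B' = {2, 4, 5, 6, 7, 8, 9, 10, 11, 12, 13, 14}
Claimed RHS: A' ∪ B' = {1, 2, 3, 4, 5, 6, 7, 8, 9, 10, 11, 12, 13, 14}
Identity is VALID: LHS = RHS = {1, 2, 3, 4, 5, 6, 7, 8, 9, 10, 11, 12, 13, 14} ✓

Identity is valid. (A ∩ B)' = A' ∪ B' = {1, 2, 3, 4, 5, 6, 7, 8, 9, 10, 11, 12, 13, 14}


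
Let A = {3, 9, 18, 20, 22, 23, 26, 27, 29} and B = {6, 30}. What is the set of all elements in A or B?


A ∪ B = all elements in A or B (or both)
A = {3, 9, 18, 20, 22, 23, 26, 27, 29}
B = {6, 30}
A ∪ B = {3, 6, 9, 18, 20, 22, 23, 26, 27, 29, 30}

A ∪ B = {3, 6, 9, 18, 20, 22, 23, 26, 27, 29, 30}


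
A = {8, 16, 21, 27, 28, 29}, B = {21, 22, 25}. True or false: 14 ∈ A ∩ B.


A = {8, 16, 21, 27, 28, 29}, B = {21, 22, 25}
A ∩ B = elements in both A and B
A ∩ B = {21}
Checking if 14 ∈ A ∩ B
14 is not in A ∩ B → False

14 ∉ A ∩ B


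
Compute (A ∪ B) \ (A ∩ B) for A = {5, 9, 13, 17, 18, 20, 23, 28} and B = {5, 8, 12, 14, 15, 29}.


A △ B = (A \ B) ∪ (B \ A) = elements in exactly one of A or B
A \ B = {9, 13, 17, 18, 20, 23, 28}
B \ A = {8, 12, 14, 15, 29}
A △ B = {8, 9, 12, 13, 14, 15, 17, 18, 20, 23, 28, 29}

A △ B = {8, 9, 12, 13, 14, 15, 17, 18, 20, 23, 28, 29}


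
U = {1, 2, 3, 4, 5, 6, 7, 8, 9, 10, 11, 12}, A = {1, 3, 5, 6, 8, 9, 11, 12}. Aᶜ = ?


Aᶜ = U \ A = elements in U but not in A
U = {1, 2, 3, 4, 5, 6, 7, 8, 9, 10, 11, 12}
A = {1, 3, 5, 6, 8, 9, 11, 12}
Aᶜ = {2, 4, 7, 10}

Aᶜ = {2, 4, 7, 10}


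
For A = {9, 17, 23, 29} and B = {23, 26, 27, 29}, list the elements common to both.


A ∩ B = elements in both A and B
A = {9, 17, 23, 29}
B = {23, 26, 27, 29}
A ∩ B = {23, 29}

A ∩ B = {23, 29}


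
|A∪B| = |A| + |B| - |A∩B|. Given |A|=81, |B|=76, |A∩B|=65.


|A ∪ B| = |A| + |B| - |A ∩ B|
= 81 + 76 - 65
= 92

|A ∪ B| = 92


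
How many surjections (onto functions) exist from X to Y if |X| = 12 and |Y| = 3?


n = |X| = 12, k = |Y| = 3. Surjections via inclusion-exclusion:
S(n,k) = Σ(-1)^i × C(k,i) × (k-i)^n, i=0 to k
i=0: (-1)^0×C(3,0)×3^12 = 531441
i=1: (-1)^1×C(3,1)×2^12 = -12288
i=2: (-1)^2×C(3,2)×1^12 = 3
i=3: (-1)^3×C(3,3)×0^12 = 0
Total = 519156

Number of surjections = 519156


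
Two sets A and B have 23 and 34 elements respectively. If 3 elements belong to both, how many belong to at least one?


|A ∪ B| = |A| + |B| - |A ∩ B|
= 23 + 34 - 3
= 54

|A ∪ B| = 54


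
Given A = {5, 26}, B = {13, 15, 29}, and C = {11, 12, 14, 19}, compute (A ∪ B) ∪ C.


A ∪ B = {5, 13, 15, 26, 29}
(A ∪ B) ∪ C = {5, 11, 12, 13, 14, 15, 19, 26, 29}

A ∪ B ∪ C = {5, 11, 12, 13, 14, 15, 19, 26, 29}


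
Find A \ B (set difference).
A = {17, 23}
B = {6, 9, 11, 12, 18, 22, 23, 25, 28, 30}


A \ B = elements in A but not in B
A = {17, 23}
B = {6, 9, 11, 12, 18, 22, 23, 25, 28, 30}
Remove from A any elements in B
A \ B = {17}

A \ B = {17}


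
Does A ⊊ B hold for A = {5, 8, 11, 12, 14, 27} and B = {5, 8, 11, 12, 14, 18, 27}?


A ⊂ B requires: A ⊆ B AND A ≠ B.
A ⊆ B? Yes
A = B? No
A ⊂ B: Yes (A is a proper subset of B)

Yes, A ⊂ B


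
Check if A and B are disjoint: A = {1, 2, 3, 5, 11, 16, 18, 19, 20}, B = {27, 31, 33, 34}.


Disjoint means A ∩ B = ∅.
A ∩ B = ∅
A ∩ B = ∅, so A and B are disjoint.

Yes, A and B are disjoint


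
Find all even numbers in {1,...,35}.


Checking each candidate:
Condition: even numbers in {1,...,35}
Result = {2, 4, 6, 8, 10, 12, 14, 16, 18, 20, 22, 24, 26, 28, 30, 32, 34}

{2, 4, 6, 8, 10, 12, 14, 16, 18, 20, 22, 24, 26, 28, 30, 32, 34}


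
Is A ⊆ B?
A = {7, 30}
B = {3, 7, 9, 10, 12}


A ⊆ B means every element of A is in B.
Elements in A not in B: {30}
So A ⊄ B.

No, A ⊄ B


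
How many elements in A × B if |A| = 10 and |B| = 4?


|A × B| = |A| × |B|
= 10 × 4
= 40

|A × B| = 40


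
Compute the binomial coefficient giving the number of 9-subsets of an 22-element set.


C(n,k) = n! / (k!(n-k)!)
C(22,9) = 22! / (9!13!)
= 497420

C(22,9) = 497420


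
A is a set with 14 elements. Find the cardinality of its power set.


Number of subsets = 2^n
= 2^14
= 16384

|P(A)| = 16384


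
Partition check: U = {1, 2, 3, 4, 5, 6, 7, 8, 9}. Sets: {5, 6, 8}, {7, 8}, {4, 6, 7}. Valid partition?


A partition requires: (1) non-empty parts, (2) pairwise disjoint, (3) union = U
Parts: {5, 6, 8}, {7, 8}, {4, 6, 7}
Union of parts: {4, 5, 6, 7, 8}
U = {1, 2, 3, 4, 5, 6, 7, 8, 9}
All non-empty? True
Pairwise disjoint? False
Covers U? False

No, not a valid partition
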